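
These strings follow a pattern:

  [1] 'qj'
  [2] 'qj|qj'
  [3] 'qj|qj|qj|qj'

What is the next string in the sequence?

Each string is two copies of the previous one joined by '|'.
One more doubling of qj|qj|qj|qj gives the answer.

qj|qj|qj|qj|qj|qj|qj|qj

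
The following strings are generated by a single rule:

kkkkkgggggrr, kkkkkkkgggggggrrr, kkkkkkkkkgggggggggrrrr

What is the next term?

kkkkkkkkkkkgggggggggggrrrrr

The n-th term is 2n+1 k's then 2n+1 g's then n r's, where the shown terms are n = 2, 3, 4.
For the next term, n = 5, so the run lengths are 11, 11, 5.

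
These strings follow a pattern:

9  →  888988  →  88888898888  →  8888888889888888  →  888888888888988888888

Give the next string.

s(k+1) = 888·s(k)·88, so each term gains 888 as a prefix and 88 as a suffix.
One more step from 888888888888988888888 gives the answer.

88888888888888898888888888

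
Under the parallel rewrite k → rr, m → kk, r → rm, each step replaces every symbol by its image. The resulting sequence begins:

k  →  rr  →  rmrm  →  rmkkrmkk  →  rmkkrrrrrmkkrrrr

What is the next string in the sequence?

rmkkrrrrrmrmrmrmrmkkrrrrrmrmrmrm

Replace each of the 16 characters of rmkkrrrrrmkkrrrr in place — rm kk rr rr rm rm rm rm rm kk rr rr rm rm rm rm — and concatenate.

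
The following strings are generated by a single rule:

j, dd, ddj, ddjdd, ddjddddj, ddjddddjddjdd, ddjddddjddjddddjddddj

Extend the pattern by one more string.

Each term (from the third on) is the previous term followed by the one before it: term 3 = dd·j = ddj.
The next term joins ddjddddjddjddddjddddj and ddjddddjddjdd.

ddjddddjddjddddjddddjddjddddjddjdd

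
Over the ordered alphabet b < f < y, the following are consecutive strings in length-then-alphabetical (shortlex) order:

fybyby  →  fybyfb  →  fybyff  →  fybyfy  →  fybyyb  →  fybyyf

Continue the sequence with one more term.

fybyyy

Treat fybyyf as a base-3 numeral over the given alphabet and add one, carrying through any trailing y's.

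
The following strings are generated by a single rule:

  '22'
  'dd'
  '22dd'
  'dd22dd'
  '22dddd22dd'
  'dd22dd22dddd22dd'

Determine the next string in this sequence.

22dddd22dddd22dd22dddd22dd

This is a Fibonacci-style word recurrence s(k) = s(k−2)·s(k−1): e.g. 22·dd = 22dd.
So term 7 is 22dddd22dd·dd22dd22dddd22dd.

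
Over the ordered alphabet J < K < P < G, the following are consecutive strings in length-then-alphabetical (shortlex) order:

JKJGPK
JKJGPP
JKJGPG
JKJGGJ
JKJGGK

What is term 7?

JKJGGG

Advancing 2 positions from JKJGGK through JKJGGK → JKJGGP reaches term 7.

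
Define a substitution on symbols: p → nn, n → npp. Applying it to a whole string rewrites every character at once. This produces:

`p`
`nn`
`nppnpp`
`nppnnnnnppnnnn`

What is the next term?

φ(nppnnnnnppnnnn) expands symbol-by-symbol to npp nn nn npp npp npp npp npp nn nn npp npp npp npp; joining the 14 pieces gives the next term.

nppnnnnnppnppnppnppnppnnnnnppnppnppnpp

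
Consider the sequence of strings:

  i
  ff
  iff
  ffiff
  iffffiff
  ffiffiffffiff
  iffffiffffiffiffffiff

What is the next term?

ffiffiffffiffiffffiffffiffiffffiff

Each term (from the third on) is the two preceding terms concatenated in order: term 3 = i·ff = iff.
Continuing: ffiffiffffiff · iffffiffffiffiffffiff gives term 8.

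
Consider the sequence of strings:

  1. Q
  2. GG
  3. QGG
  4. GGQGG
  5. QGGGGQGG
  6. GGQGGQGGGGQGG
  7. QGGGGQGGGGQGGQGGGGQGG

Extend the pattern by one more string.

Each term (from the third on) is the two preceding terms concatenated in order: term 3 = Q·GG = QGG.
The next term joins GGQGGQGGGGQGG and QGGGGQGGGGQGGQGGGGQGG.

GGQGGQGGGGQGGQGGGGQGGGGQGGQGGGGQGG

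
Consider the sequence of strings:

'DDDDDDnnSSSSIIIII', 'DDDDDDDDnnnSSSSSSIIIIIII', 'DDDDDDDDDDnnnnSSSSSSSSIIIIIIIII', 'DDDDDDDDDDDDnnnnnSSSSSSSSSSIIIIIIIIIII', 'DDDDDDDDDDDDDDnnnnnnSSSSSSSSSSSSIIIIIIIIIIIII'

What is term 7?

The n-th term is 2n+2 D's then n n's then 2n S's then 2n+1 I's, where the shown terms are n = 2, 3, 4, 5, 6.
At n = 8 the blocks have lengths 18, 8, 16, 17.

DDDDDDDDDDDDDDDDDDnnnnnnnnSSSSSSSSSSSSSSSSIIIIIIIIIIIIIIIII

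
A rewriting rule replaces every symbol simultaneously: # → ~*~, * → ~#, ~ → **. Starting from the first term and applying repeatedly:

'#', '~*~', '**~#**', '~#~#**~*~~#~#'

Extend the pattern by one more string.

**~*~**~*~~#~#**~#****~*~**~*~

φ(~#~#**~*~~#~#) expands symbol-by-symbol to ** ~*~ ** ~*~ ~# ~# ** ~# ** ** ~*~ ** ~*~; joining the 13 pieces gives the next term.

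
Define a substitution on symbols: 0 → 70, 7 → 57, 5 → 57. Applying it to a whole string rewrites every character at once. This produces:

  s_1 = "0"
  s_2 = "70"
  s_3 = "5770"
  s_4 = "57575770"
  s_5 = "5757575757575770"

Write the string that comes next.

Replace each of the 16 characters of 5757575757575770 in place — 57 57 57 57 57 57 57 57 57 57 57 57 57 57 57 70 — and concatenate.

57575757575757575757575757575770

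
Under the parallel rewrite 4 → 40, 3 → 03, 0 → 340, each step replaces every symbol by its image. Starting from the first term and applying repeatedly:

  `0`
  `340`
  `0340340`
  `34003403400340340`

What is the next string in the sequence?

Replace each of the 17 characters of 34003403400340340 in place — 03 40 340 340 03 40 340 03 40 340 340 03 40 340 03 40 340 — and concatenate.

03403403400340340034034034003403400340340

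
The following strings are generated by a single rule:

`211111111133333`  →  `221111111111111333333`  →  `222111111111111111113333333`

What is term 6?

222222111111111111111111111111111113333333333

Each string has the form 2^{n-1} 1^{4n+1} 3^{n+3}, where the shown terms are n = 2, 3, 4.
For term 6, n = 7, so the run lengths are 6, 29, 10.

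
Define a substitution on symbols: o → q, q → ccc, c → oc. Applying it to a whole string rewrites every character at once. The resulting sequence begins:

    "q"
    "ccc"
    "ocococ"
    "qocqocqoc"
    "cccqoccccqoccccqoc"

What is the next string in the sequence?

ocococcccqococococcccqococococcccqoc

φ(cccqoccccqoccccqoc) expands symbol-by-symbol to oc oc oc ccc q oc oc oc oc ccc q oc oc oc oc ccc q oc; joining the 18 pieces gives the next term.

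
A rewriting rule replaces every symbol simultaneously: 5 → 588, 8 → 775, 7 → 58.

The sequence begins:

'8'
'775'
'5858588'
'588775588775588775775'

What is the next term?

φ(588775588775588775775) expands symbol-by-symbol to 588 775 775 58 58 588 588 775 775 58 58 588 588 775 775 58 58 588 58 58 588; joining the 21 pieces gives the next term.

5887757755858588588775775585858858877577558585885858588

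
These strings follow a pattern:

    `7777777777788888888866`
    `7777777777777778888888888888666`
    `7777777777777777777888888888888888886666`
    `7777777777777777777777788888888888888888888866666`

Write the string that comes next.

7777777777777777777777777778888888888888888888888888666666

Reading off run lengths: 7 runs 11, 15, 19, 23; 8 runs 9, 13, 17, 21; 6 runs 2, 3, 4, 5 — each is linear in n, where the shown terms are n = 2, 3, 4, 5.
At n = 6 the blocks have lengths 27, 25, 6.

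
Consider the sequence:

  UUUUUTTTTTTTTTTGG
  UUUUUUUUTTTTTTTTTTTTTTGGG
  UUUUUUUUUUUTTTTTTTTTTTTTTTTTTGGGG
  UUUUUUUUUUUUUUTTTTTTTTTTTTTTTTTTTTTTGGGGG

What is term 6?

Each string has the form U^{3n-1} T^{4n+2} G^{n}, where the shown terms are n = 2, 3, 4, 5.
Setting n = 7 gives 20, 30, 7 characters in each block.

UUUUUUUUUUUUUUUUUUUUTTTTTTTTTTTTTTTTTTTTTTTTTTTTTTGGGGGGG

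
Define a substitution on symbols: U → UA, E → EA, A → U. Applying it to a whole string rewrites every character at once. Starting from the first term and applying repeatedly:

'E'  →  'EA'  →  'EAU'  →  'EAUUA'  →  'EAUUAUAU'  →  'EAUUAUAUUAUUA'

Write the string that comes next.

Applying the rule to each of the 13 symbols of EAUUAUAUUAUUA gives the pieces EA U UA UA U UA U UA UA U UA UA U, which concatenate to the answer.

EAUUAUAUUAUUAUAUUAUAU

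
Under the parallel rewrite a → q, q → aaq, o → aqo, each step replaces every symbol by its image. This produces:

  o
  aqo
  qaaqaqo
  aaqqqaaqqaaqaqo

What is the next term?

qqaaqaaqaaqqqaaqaaqqqaaqqaaqaqo

φ(aaqqqaaqqaaqaqo) expands symbol-by-symbol to q q aaq aaq aaq q q aaq aaq q q aaq q aaq aqo; joining the 15 pieces gives the next term.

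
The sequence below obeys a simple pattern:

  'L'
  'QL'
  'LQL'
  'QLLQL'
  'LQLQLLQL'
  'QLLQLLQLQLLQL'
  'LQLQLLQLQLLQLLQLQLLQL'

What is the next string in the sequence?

This is a Fibonacci-style word recurrence s(k) = s(k−2)·s(k−1): e.g. L·QL = LQL.
The next term joins QLLQLLQLQLLQL and LQLQLLQLQLLQLLQLQLLQL.

QLLQLLQLQLLQLLQLQLLQLQLLQLLQLQLLQL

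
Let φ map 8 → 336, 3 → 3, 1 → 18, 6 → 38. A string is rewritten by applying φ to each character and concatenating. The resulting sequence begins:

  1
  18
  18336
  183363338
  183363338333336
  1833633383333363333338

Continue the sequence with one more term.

Applying the rule to each of the 22 symbols of 1833633383333363333338 gives the pieces 18 336 3 3 38 3 3 3 336 3 3 3 3 3 38 3 3 3 3 3 3 336, which concatenate to the answer.

1833633383333363333338333333336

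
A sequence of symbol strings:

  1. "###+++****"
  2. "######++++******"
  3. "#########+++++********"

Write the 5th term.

###############+++++++************

Each string has the form #^{3n} +^{n+2} *^{2n+2} (n = 1, 2, …).
For term 5, n = 5, so the run lengths are 15, 7, 12.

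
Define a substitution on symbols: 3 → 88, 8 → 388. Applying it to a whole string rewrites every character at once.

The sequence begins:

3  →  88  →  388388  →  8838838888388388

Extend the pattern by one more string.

38838888388388883883883883888838838888388388

φ(8838838888388388) expands symbol-by-symbol to 388 388 88 388 388 88 388 388 388 388 88 388 388 88 388 388; joining the 16 pieces gives the next term.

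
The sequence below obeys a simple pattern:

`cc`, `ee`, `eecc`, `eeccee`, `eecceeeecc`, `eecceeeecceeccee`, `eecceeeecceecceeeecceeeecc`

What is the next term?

eecceeeecceecceeeecceeeecceecceeeecceeccee

From term 3 onward, concatenate the last term with the second-to-last: ee·cc = eecc, eecc·ee = eeccee, …
The next term joins eecceeeecceecceeeecceeeecc and eecceeeecceeccee.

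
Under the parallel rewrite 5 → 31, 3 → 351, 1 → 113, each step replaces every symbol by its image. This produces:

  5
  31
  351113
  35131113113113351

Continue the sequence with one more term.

Rewriting the 17 symbols of 35131113113113351 one by one yields 351 31 113 351 113 113 113 351 113 113 351 113 113 351 351 31 113; concatenated:

3513111335111311311335111311335111311335135131113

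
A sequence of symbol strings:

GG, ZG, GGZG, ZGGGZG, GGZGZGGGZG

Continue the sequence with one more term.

ZGGGZGGGZGZGGGZG

Each term (from the third on) is the two preceding terms concatenated in order: term 3 = GG·ZG = GGZG.
The next term joins ZGGGZG and GGZGZGGGZG.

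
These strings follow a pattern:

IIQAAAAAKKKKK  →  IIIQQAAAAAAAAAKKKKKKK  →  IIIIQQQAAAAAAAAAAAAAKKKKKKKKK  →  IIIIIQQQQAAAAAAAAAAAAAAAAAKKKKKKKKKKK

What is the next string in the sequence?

IIIIIIQQQQQAAAAAAAAAAAAAAAAAAAAAKKKKKKKKKKKKK

Term n consists of n+1 I's, followed by n Q's, followed by 4n+1 A's, followed by 2n+3 K's (n = 1, 2, …).
At n = 5 the blocks have lengths 6, 5, 21, 13.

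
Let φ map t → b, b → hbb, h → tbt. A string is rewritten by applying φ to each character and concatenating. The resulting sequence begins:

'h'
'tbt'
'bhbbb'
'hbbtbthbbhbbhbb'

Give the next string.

φ(hbbtbthbbhbbhbb) expands symbol-by-symbol to tbt hbb hbb b hbb b tbt hbb hbb tbt hbb hbb tbt hbb hbb; joining the 15 pieces gives the next term.

tbthbbhbbbhbbbtbthbbhbbtbthbbhbbtbthbbhbb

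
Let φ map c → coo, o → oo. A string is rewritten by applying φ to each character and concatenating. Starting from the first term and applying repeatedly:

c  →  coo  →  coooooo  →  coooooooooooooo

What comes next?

Rewriting the 15 symbols of coooooooooooooo one by one yields coo oo oo oo oo oo oo oo oo oo oo oo oo oo oo; concatenated:

coooooooooooooooooooooooooooooo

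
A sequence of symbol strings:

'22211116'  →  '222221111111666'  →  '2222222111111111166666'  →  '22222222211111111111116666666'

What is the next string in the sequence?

The n-th term is 2n+1 2's then 3n+1 1's then 2n-1 6's (n = 1, 2, …).
Setting n = 5 gives 11, 16, 9 characters in each block.

222222222221111111111111111666666666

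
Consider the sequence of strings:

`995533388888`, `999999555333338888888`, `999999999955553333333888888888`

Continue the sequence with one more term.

999999999999995555533333333388888888888

The n-th term is 4n-2 9's then n+1 5's then 2n+1 3's then 2n+3 8's (n = 1, 2, …).
Setting n = 4 gives 14, 5, 9, 11 characters in each block.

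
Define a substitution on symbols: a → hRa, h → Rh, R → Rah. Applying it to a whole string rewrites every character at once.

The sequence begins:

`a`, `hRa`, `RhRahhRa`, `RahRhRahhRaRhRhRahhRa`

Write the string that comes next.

RahhRaRhRahRhRahhRaRhRhRahhRaRahRhRahRhRahhRaRhRhRahhRa

Applying the rule to each of the 21 symbols of RahRhRahhRaRhRhRahhRa gives the pieces Rah hRa Rh Rah Rh Rah hRa Rh Rh Rah hRa Rah Rh Rah Rh Rah hRa Rh Rh Rah hRa, which concatenate to the answer.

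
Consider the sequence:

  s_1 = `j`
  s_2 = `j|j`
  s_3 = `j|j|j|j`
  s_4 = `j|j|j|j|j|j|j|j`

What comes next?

s(k+1) = s(k)·|·s(k) — each term doubles the last with '|' between the halves.
One more doubling of j|j|j|j|j|j|j|j gives the answer.

j|j|j|j|j|j|j|j|j|j|j|j|j|j|j|j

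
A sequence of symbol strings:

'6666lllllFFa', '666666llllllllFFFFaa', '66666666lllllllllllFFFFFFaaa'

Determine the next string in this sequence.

The n-th term is 2n+2 6's then 3n+2 l's then 2n F's then n a's (n = 1, 2, …).
At n = 4 the blocks have lengths 10, 14, 8, 4.

6666666666llllllllllllllFFFFFFFFaaaa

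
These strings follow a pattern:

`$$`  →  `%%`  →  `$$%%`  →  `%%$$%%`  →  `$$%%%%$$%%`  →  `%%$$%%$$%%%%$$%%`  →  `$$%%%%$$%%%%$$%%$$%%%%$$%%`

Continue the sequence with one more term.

Each term (from the third on) is the two preceding terms concatenated in order: term 3 = $$·%% = $$%%.
Continuing: %%$$%%$$%%%%$$%% · $$%%%%$$%%%%$$%%$$%%%%$$%% gives term 8.

%%$$%%$$%%%%$$%%$$%%%%$$%%%%$$%%$$%%%%$$%%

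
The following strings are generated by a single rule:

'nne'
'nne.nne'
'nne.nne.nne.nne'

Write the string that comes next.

Every step duplicates the string with '.' between the halves.
Doubling nne.nne.nne.nne with '.' between the halves:

nne.nne.nne.nne.nne.nne.nne.nne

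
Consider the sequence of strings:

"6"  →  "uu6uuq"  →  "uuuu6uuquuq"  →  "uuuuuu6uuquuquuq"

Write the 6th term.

Each term wraps the previous one in uu on the left and uuq on the right.
From uuuuuu6uuquuquuq, 2 further steps: uuuuuu6uuquuquuq → uuuuuuuu6uuquuquuquuq → (answer).

uuuuuuuuuu6uuquuquuquuquuq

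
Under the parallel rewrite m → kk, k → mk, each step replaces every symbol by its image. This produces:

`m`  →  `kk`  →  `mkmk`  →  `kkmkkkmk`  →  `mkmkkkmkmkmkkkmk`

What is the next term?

Rewriting the 16 symbols of mkmkkkmkmkmkkkmk one by one yields kk mk kk mk mk mk kk mk kk mk kk mk mk mk kk mk; concatenated:

kkmkkkmkmkmkkkmkkkmkkkmkmkmkkkmk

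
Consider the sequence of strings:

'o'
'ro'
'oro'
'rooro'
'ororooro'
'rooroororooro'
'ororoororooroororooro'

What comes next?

rooroororooroororoororooroororooro

This is a Fibonacci-style word recurrence s(k) = s(k−2)·s(k−1): e.g. o·ro = oro.
Continuing: rooroororooro · ororoororooroororooro gives term 8.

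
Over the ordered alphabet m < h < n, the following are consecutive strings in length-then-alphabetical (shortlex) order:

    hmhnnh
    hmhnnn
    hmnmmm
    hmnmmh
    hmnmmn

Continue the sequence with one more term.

Treat hmnmmn as a base-3 numeral over the given alphabet and add one, carrying through any trailing n's.

hmnmhm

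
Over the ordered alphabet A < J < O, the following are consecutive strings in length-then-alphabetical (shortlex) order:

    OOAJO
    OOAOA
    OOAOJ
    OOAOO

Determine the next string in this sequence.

Find the rightmost character of OOAOO below O, bump it to the next letter, and reset everything to its right to A.

OOJAA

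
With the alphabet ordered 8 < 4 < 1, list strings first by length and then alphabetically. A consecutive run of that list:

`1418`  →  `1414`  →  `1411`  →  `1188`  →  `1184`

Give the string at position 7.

1148

Continuing the enumeration 2 steps past 1184: 1184 → 1181 → (answer).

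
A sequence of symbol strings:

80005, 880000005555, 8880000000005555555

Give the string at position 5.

888880000000000000005555555555555

Each string has the form 8^{n} 0^{3n} 5^{3n-2} (n = 1, 2, …).
For term 5, n = 5, so the run lengths are 5, 15, 13.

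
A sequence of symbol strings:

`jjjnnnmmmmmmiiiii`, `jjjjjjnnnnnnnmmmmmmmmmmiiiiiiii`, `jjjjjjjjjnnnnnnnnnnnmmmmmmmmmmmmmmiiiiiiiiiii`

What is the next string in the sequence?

Each string has the form j^{3n} n^{4n-1} m^{4n+2} i^{3n+2} (n = 1, 2, …).
Setting n = 4 gives 12, 15, 18, 14 characters in each block.

jjjjjjjjjjjjnnnnnnnnnnnnnnnmmmmmmmmmmmmmmmmmmiiiiiiiiiiiiii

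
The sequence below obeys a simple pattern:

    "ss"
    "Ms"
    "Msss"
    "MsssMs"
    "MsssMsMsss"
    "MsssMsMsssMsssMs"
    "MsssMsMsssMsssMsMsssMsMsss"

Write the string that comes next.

This is a Fibonacci-style word recurrence s(k) = s(k−1)·s(k−2): e.g. Ms·ss = Msss.
Continuing: MsssMsMsssMsssMsMsssMsMsss · MsssMsMsssMsssMs gives term 8.

MsssMsMsssMsssMsMsssMsMsssMsssMsMsssMsssMs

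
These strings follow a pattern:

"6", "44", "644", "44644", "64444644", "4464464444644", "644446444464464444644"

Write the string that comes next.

This is a Fibonacci-style word recurrence s(k) = s(k−2)·s(k−1): e.g. 6·44 = 644.
The next term joins 4464464444644 and 644446444464464444644.

4464464444644644446444464464444644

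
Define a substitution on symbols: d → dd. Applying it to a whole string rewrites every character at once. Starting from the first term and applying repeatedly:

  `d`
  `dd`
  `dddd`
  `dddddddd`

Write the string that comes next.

dddddddddddddddd

Expanding dddddddd: d→dd, d→dd, d→dd, d→dd, d→dd, d→dd, d→dd, d→dd. Concatenated: dd dd dd dd dd dd dd dd.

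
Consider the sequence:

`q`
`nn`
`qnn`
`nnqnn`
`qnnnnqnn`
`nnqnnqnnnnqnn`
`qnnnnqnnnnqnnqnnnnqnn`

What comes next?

nnqnnqnnnnqnnqnnnnqnnnnqnnqnnnnqnn

Each term (from the third on) is the two preceding terms concatenated in order: term 3 = q·nn = qnn.
So term 8 is nnqnnqnnnnqnn·qnnnnqnnnnqnnqnnnnqnn.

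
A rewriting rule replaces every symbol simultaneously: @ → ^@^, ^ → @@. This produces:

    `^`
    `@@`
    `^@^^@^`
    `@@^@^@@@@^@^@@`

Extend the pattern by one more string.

Rewriting the 14 symbols of @@^@^@@@@^@^@@ one by one yields ^@^ ^@^ @@ ^@^ @@ ^@^ ^@^ ^@^ ^@^ @@ ^@^ @@ ^@^ ^@^; concatenated:

^@^^@^@@^@^@@^@^^@^^@^^@^@@^@^@@^@^^@^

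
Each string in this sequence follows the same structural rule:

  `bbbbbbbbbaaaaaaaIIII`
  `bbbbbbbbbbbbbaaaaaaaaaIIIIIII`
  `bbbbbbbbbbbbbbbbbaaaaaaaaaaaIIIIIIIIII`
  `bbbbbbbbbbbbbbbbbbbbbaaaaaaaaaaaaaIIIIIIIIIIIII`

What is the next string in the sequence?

Each string has the form b^{4n+1} a^{2n+3} I^{3n-2}, where the shown terms are n = 2, 3, 4, 5.
For the next term, n = 6, so the run lengths are 25, 15, 16.

bbbbbbbbbbbbbbbbbbbbbbbbbaaaaaaaaaaaaaaaIIIIIIIIIIIIIIII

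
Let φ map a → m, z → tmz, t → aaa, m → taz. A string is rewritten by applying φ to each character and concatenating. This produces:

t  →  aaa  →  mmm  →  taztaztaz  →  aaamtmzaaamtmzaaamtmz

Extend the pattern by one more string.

Applying the rule to each of the 21 symbols of aaamtmzaaamtmzaaamtmz gives the pieces m m m taz aaa taz tmz m m m taz aaa taz tmz m m m taz aaa taz tmz, which concatenate to the answer.

mmmtazaaataztmzmmmtazaaataztmzmmmtazaaataztmz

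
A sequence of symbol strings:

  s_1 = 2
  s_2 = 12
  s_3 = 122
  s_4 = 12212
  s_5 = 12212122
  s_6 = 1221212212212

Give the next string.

122121221221212212122

Each term (from the third on) is the previous term followed by the one before it: term 3 = 12·2 = 122.
So term 7 is 1221212212212·12212122.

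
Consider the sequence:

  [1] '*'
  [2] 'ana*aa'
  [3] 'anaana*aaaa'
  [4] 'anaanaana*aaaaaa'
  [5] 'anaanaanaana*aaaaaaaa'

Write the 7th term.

Every step adds ana to the front and aa to the end of the previous string.
From anaanaanaana*aaaaaaaa, 2 further steps: anaanaanaana*aaaaaaaa → anaanaanaanaana*aaaaaaaaaa → (answer).

anaanaanaanaanaana*aaaaaaaaaaaa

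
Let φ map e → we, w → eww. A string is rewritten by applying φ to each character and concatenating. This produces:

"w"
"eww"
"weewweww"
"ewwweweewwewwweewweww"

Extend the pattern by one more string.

φ(ewwweweewwewwweewweww) expands symbol-by-symbol to we eww eww eww we eww we we eww eww we eww eww eww we we eww eww we eww eww; joining the 21 pieces gives the next term.

weewwewwewwweewwweweewwewwweewwewwewwweweewwewwweewweww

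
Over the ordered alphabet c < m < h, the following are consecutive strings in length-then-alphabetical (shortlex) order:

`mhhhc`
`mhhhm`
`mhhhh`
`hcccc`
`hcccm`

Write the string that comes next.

hccch

Find the rightmost character of hcccm below h, bump it to the next letter, and reset everything to its right to c.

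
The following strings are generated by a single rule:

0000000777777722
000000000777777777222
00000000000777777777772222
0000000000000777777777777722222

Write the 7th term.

0000000000000000000777777777777777777722222222

The n-th term is 2n+3 0's then 2n+3 7's then n 2's, where the shown terms are n = 2, 3, 4, 5.
At n = 8 the blocks have lengths 19, 19, 8.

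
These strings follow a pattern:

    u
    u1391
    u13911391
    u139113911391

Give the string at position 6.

Every step adds 1391 to the end: s(k+1) = s(k)·1391.
From u139113911391, 2 further steps: u139113911391 → u1391139113911391 → (answer).

u13911391139113911391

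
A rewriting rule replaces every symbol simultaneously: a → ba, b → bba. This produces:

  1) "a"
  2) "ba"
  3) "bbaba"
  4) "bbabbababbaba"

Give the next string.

bbabbababbabbababbababbabbababbaba

Applying the rule to each of the 13 symbols of bbabbababbaba gives the pieces bba bba ba bba bba ba bba ba bba bba ba bba ba, which concatenate to the answer.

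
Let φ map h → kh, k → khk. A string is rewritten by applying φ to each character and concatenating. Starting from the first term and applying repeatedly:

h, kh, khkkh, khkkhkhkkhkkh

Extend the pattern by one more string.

khkkhkhkkhkkhkhkkhkhkkhkkhkhkkhkkh

Replace each of the 13 characters of khkkhkhkkhkkh in place — khk kh khk khk kh khk kh khk khk kh khk khk kh — and concatenate.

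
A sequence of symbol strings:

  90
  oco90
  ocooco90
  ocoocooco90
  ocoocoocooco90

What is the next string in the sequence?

Every step adds oco at the front: s(k+1) = oco·s(k).
So the next term is oco·ocoocoocooco90.

ocoocoocoocooco90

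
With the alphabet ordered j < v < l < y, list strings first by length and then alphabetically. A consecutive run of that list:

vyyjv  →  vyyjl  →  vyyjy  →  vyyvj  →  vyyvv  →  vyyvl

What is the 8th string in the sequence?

vyylj

Continuing the enumeration 2 steps past vyyvl: vyyvl → vyyvy → (answer).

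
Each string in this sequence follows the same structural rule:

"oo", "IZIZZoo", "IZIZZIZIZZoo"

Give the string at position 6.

IZIZZIZIZZIZIZZIZIZZIZIZZoo

Each term is the previous one with IZIZZ prepended.
From IZIZZIZIZZoo, 3 further steps: IZIZZIZIZZoo → IZIZZIZIZZIZIZZoo → IZIZZIZIZZIZIZZIZIZZoo → (answer).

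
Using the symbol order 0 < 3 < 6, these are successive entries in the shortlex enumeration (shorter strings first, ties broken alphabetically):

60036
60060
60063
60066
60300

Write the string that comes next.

The successor of 60300 increments the rightmost position that isn't already 6 and resets every position after it to 0.

60303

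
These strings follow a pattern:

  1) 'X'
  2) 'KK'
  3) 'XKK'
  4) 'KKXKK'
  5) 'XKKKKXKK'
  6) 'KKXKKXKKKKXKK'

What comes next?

XKKKKXKKKKXKKXKKKKXKK

This is a Fibonacci-style word recurrence s(k) = s(k−2)·s(k−1): e.g. X·KK = XKK.
The next term joins XKKKKXKK and KKXKKXKKKKXKK.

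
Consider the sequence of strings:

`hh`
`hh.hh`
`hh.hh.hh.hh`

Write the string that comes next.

hh.hh.hh.hh.hh.hh.hh.hh

Each string is two copies of the previous one joined by '.'.
So the next term is two copies of hh.hh.hh.hh with '.' between the halves.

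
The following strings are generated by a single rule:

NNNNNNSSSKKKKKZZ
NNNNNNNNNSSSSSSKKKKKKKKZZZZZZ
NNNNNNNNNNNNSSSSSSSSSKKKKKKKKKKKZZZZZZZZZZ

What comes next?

Each string has the form N^{3n+3} S^{3n} K^{3n+2} Z^{4n-2} (n = 1, 2, …).
For the next term, n = 4, so the run lengths are 15, 12, 14, 14.

NNNNNNNNNNNNNNNSSSSSSSSSSSSKKKKKKKKKKKKKKZZZZZZZZZZZZZZ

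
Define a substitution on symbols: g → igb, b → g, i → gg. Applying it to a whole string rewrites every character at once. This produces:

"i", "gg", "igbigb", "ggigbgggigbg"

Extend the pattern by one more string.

igbigbggigbgigbigbigbggigbgigb

Rewriting each symbol of ggigbgggigbg: g→igb, g→igb, i→gg, g→igb, b→g, g→igb, g→igb, g→igb, i→gg, g→igb, b→g, g→igb, which concatenates to igb igb gg igb g igb igb igb gg igb g igb.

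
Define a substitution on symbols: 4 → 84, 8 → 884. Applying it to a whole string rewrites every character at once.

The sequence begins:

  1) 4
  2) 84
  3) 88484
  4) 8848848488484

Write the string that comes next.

8848848488488484884848848848488484

Replace each of the 13 characters of 8848848488484 in place — 884 884 84 884 884 84 884 84 884 884 84 884 84 — and concatenate.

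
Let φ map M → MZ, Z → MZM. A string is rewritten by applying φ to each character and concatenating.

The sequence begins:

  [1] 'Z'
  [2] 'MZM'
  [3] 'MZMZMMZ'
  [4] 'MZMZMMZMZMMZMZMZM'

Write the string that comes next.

Rewriting the 17 symbols of MZMZMMZMZMMZMZMZM one by one yields MZ MZM MZ MZM MZ MZ MZM MZ MZM MZ MZ MZM MZ MZM MZ MZM MZ; concatenated:

MZMZMMZMZMMZMZMZMMZMZMMZMZMZMMZMZMMZMZMMZ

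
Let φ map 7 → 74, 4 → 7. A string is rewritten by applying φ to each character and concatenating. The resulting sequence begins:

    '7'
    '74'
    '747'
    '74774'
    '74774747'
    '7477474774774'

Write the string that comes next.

747747477477474774747

Replace each of the 13 characters of 7477474774774 in place — 74 7 74 74 7 74 7 74 74 7 74 74 7 — and concatenate.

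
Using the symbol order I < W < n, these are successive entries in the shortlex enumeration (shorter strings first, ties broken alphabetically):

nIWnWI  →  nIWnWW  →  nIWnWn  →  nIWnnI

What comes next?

nIWnnW

Find the rightmost character of nIWnnI below n, bump it to the next letter, and reset everything to its right to I.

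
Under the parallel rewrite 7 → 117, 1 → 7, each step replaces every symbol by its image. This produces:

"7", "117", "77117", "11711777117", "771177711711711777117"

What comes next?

Rewriting the 21 symbols of 771177711711711777117 one by one yields 117 117 7 7 117 117 117 7 7 117 7 7 117 7 7 117 117 117 7 7 117; concatenated:

1171177711711711777117771177711711711777117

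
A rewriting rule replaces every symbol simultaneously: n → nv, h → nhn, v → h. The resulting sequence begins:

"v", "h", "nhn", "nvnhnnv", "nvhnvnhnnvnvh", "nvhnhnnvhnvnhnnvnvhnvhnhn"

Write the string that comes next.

Rewriting the 25 symbols of nvhnhnnvhnvnhnnvnvhnvhnhn one by one yields nv h nhn nv nhn nv nv h nhn nv h nv nhn nv nv h nv h nhn nv h nhn nv nhn nv; concatenated:

nvhnhnnvnhnnvnvhnhnnvhnvnhnnvnvhnvhnhnnvhnhnnvnhnnv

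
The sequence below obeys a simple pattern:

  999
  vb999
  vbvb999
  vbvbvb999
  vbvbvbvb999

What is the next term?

Every step adds vb at the front: s(k+1) = vb·s(k).
One more step from vbvbvbvb999 gives the answer.

vbvbvbvbvb999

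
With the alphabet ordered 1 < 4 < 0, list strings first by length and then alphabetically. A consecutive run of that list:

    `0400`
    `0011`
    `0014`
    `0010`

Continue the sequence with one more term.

The successor of 0010 increments the rightmost position that isn't already 0 and resets every position after it to 1.

0041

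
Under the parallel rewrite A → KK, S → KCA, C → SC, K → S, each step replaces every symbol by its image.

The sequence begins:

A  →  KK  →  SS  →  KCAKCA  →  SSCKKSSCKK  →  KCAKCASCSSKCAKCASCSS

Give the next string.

SSCKKSSCKKKCASCKCAKCASSCKKSSCKKKCASCKCAKCA

φ(KCAKCASCSSKCAKCASCSS) expands symbol-by-symbol to S SC KK S SC KK KCA SC KCA KCA S SC KK S SC KK KCA SC KCA KCA; joining the 20 pieces gives the next term.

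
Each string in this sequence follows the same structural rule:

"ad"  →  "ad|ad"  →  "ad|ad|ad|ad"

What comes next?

Each string is two copies of the previous one joined by '|'.
So the next term is two copies of ad|ad|ad|ad with '|' between the halves.

ad|ad|ad|ad|ad|ad|ad|ad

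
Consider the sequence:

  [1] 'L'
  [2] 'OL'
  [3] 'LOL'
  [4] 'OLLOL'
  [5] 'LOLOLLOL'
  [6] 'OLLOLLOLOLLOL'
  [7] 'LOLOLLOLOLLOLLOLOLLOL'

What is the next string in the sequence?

From term 3 onward, concatenate the second-to-last term with the last: L·OL = LOL, OL·LOL = OLLOL, …
The next term joins OLLOLLOLOLLOL and LOLOLLOLOLLOLLOLOLLOL.

OLLOLLOLOLLOLLOLOLLOLOLLOLLOLOLLOL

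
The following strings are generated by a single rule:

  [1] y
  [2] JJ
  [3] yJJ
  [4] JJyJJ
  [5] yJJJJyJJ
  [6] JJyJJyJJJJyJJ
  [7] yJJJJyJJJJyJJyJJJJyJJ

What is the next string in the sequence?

JJyJJyJJJJyJJyJJJJyJJJJyJJyJJJJyJJ

This is a Fibonacci-style word recurrence s(k) = s(k−2)·s(k−1): e.g. y·JJ = yJJ.
So term 8 is JJyJJyJJJJyJJ·yJJJJyJJJJyJJyJJJJyJJ.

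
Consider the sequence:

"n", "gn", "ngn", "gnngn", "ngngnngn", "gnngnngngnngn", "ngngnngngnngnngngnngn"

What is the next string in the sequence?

gnngnngngnngnngngnngngnngnngngnngn

Each term (from the third on) is the two preceding terms concatenated in order: term 3 = n·gn = ngn.
So term 8 is gnngnngngnngn·ngngnngngnngnngngnngn.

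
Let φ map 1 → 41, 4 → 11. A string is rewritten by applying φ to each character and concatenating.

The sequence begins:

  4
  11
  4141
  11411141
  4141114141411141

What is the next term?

Rewriting the 16 symbols of 4141114141411141 one by one yields 11 41 11 41 41 41 11 41 11 41 11 41 41 41 11 41; concatenated:

11411141414111411141114141411141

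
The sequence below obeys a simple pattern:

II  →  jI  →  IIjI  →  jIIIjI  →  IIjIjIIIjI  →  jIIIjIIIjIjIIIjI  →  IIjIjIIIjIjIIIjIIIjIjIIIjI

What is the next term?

jIIIjIIIjIjIIIjIIIjIjIIIjIjIIIjIIIjIjIIIjI

From term 3 onward, concatenate the second-to-last term with the last: II·jI = IIjI, jI·IIjI = jIIIjI, …
Continuing: jIIIjIIIjIjIIIjI · IIjIjIIIjIjIIIjIIIjIjIIIjI gives term 8.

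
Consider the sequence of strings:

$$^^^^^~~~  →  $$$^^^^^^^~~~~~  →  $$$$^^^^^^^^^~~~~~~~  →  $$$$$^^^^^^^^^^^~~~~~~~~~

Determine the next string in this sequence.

The n-th term is n $'s then 2n+1 ^'s then 2n-1 ~'s, where the shown terms are n = 2, 3, 4, 5.
At n = 6 the blocks have lengths 6, 13, 11.

$$$$$$^^^^^^^^^^^^^~~~~~~~~~~~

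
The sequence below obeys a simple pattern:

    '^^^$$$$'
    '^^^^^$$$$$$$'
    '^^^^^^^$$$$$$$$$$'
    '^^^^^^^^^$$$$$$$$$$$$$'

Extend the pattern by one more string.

^^^^^^^^^^^$$$$$$$$$$$$$$$$

Term n consists of 2n+1 ^'s, followed by 3n+1 $'s (n = 1, 2, …).
For the next term, n = 5, so the run lengths are 11, 16.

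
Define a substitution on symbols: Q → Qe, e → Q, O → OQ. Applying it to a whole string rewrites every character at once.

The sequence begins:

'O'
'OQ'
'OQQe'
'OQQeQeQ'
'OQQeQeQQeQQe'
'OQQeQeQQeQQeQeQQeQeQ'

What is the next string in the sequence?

φ(OQQeQeQQeQQeQeQQeQeQ) expands symbol-by-symbol to OQ Qe Qe Q Qe Q Qe Qe Q Qe Qe Q Qe Q Qe Qe Q Qe Q Qe; joining the 20 pieces gives the next term.

OQQeQeQQeQQeQeQQeQeQQeQQeQeQQeQQe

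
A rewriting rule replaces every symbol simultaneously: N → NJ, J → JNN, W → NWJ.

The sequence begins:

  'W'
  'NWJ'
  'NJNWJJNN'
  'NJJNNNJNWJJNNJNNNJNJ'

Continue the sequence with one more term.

NJJNNJNNNJNJNJJNNNJNWJJNNJNNNJNJJNNNJNJNJJNNNJJNN

Replace each of the 20 characters of NJJNNNJNWJJNNJNNNJNJ in place — NJ JNN JNN NJ NJ NJ JNN NJ NWJ JNN JNN NJ NJ JNN NJ NJ NJ JNN NJ JNN — and concatenate.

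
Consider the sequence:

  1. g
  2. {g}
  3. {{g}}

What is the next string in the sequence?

{{{g}}}

Every step adds { to the front and } to the end of the previous string.
One more step from {{g}} gives the answer.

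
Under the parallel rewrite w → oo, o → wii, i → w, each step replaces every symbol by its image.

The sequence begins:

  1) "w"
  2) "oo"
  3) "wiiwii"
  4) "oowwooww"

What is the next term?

wiiwiioooowiiwiioooo

Apply φ to oowwooww symbol by symbol: o→wii, o→wii, w→oo, w→oo, o→wii, o→wii, w→oo, w→oo; joined: wii wii oo oo wii wii oo oo.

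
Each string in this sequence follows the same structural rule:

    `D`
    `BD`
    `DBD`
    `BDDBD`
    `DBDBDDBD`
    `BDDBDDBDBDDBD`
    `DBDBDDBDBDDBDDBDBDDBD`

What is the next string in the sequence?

From term 3 onward, concatenate the second-to-last term with the last: D·BD = DBD, BD·DBD = BDDBD, …
So term 8 is BDDBDDBDBDDBD·DBDBDDBDBDDBDDBDBDDBD.

BDDBDDBDBDDBDDBDBDDBDBDDBDDBDBDDBD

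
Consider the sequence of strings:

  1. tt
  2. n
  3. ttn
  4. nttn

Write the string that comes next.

This is a Fibonacci-style word recurrence s(k) = s(k−2)·s(k−1): e.g. tt·n = ttn.
The next term joins ttn and nttn.

ttnnttn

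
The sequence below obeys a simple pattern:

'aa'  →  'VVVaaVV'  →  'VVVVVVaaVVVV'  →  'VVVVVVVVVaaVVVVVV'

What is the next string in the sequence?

s(k+1) = VVV·s(k)·VV, so each term gains VVV as a prefix and VV as a suffix.
Applying this once more to VVVVVVVVVaaVVVVVV:

VVVVVVVVVVVVaaVVVVVVVV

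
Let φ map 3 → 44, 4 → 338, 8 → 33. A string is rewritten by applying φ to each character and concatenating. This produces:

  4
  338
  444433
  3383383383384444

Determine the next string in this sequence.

φ(3383383383384444) expands symbol-by-symbol to 44 44 33 44 44 33 44 44 33 44 44 33 338 338 338 338; joining the 16 pieces gives the next term.

444433444433444433444433338338338338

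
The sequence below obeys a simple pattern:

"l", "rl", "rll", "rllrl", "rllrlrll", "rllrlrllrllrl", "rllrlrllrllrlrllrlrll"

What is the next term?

Each term (from the third on) is the previous term followed by the one before it: term 3 = rl·l = rll.
The next term joins rllrlrllrllrlrllrlrll and rllrlrllrllrl.

rllrlrllrllrlrllrlrllrllrlrllrllrl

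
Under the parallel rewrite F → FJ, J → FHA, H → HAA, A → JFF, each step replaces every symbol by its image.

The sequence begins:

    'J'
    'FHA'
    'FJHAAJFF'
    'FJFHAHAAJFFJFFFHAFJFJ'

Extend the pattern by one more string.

FJFHAFJHAAJFFHAAJFFJFFFHAFJFJFHAFJFJFJHAAJFFFJFHAFJFHA

Applying the rule to each of the 21 symbols of FJFHAHAAJFFJFFFHAFJFJ gives the pieces FJ FHA FJ HAA JFF HAA JFF JFF FHA FJ FJ FHA FJ FJ FJ HAA JFF FJ FHA FJ FHA, which concatenate to the answer.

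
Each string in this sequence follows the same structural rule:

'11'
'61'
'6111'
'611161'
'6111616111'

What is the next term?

This is a Fibonacci-style word recurrence s(k) = s(k−1)·s(k−2): e.g. 61·11 = 6111.
Continuing: 6111616111 · 611161 gives term 6.

6111616111611161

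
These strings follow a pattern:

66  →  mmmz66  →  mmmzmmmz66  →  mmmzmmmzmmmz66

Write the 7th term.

Every step adds mmmz at the front: s(k+1) = mmmz·s(k).
From mmmzmmmzmmmz66, 3 further steps: mmmzmmmzmmmz66 → mmmzmmmzmmmzmmmz66 → mmmzmmmzmmmzmmmzmmmz66 → (answer).

mmmzmmmzmmmzmmmzmmmzmmmz66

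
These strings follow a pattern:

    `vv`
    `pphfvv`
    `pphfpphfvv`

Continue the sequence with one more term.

pphfpphfpphfvv

Each term is the previous one with pphf prepended.
One more step from pphfpphfvv gives the answer.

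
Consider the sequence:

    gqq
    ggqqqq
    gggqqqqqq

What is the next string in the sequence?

ggggqqqqqqqq

The n-th term is n g's then 2n q's (n = 1, 2, …).
For the next term, n = 4, so the run lengths are 4, 8.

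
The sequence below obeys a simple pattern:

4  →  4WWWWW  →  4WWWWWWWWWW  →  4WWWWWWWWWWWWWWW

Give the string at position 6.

The strings grow by a fixed suffix WWWWW each time.
From 4WWWWWWWWWWWWWWW, 2 further steps: 4WWWWWWWWWWWWWWW → 4WWWWWWWWWWWWWWWWWWWW → (answer).

4WWWWWWWWWWWWWWWWWWWWWWWWW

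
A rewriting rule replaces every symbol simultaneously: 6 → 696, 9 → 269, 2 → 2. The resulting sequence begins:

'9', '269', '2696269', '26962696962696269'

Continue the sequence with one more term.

2696269696269626969626969626962696962696269

Replace each of the 17 characters of 26962696962696269 in place — 2 696 269 696 2 696 269 696 269 696 2 696 269 696 2 696 269 — and concatenate.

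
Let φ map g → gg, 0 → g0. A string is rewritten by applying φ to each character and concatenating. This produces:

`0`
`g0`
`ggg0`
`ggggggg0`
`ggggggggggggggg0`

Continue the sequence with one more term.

ggggggggggggggggggggggggggggggg0

Applying the rule to each of the 16 symbols of ggggggggggggggg0 gives the pieces gg gg gg gg gg gg gg gg gg gg gg gg gg gg gg g0, which concatenate to the answer.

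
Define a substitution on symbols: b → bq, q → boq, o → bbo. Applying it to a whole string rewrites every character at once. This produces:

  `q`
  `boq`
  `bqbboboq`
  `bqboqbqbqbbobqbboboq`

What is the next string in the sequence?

bqboqbqbboboqbqboqbqboqbqbqbbobqboqbqbqbbobqbboboq

Replace each of the 20 characters of bqboqbqbqbbobqbboboq in place — bq boq bq bbo boq bq boq bq boq bq bq bbo bq boq bq bq bbo bq bbo boq — and concatenate.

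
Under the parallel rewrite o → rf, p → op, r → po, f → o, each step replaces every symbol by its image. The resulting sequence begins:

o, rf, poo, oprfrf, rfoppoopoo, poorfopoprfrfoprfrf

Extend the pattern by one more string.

oprfrfpoorfoprfoppoopoorfoppoopoo

Replace each of the 19 characters of poorfopoprfrfoprfrf in place — op rf rf po o rf op rf op po o po o rf op po o po o — and concatenate.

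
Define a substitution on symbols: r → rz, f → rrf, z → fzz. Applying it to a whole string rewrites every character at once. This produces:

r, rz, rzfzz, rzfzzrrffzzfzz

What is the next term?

Rewriting the 14 symbols of rzfzzrrffzzfzz one by one yields rz fzz rrf fzz fzz rz rz rrf rrf fzz fzz rrf fzz fzz; concatenated:

rzfzzrrffzzfzzrzrzrrfrrffzzfzzrrffzzfzz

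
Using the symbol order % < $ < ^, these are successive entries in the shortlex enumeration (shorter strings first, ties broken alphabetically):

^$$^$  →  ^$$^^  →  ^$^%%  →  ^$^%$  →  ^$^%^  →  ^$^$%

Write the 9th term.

Advancing 3 positions from ^$^$% through ^$^$% → ^$^$$ → ^$^$^ reaches term 9.

^$^^%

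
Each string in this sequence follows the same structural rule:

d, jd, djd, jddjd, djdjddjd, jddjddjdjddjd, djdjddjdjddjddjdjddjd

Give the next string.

From term 3 onward, concatenate the second-to-last term with the last: d·jd = djd, jd·djd = jddjd, …
Continuing: jddjddjdjddjd · djdjddjdjddjddjdjddjd gives term 8.

jddjddjdjddjddjdjddjdjddjddjdjddjd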